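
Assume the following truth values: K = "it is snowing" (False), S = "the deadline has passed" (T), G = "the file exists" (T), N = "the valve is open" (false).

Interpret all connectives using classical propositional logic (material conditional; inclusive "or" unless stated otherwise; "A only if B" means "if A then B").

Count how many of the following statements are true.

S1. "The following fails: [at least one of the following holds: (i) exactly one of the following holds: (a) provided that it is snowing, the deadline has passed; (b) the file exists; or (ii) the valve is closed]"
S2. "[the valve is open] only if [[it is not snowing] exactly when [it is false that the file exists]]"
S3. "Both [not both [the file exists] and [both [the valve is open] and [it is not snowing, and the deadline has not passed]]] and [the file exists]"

2

S1: Parsed as ¬(((K → S) ⊕ G) ∨ ¬N)

K → S = F → T = T
(K → S) ⊕ G = T ⊕ T = F
¬N = ¬F = T
((K → S) ⊕ G) ∨ ¬N = F ∨ T = T
¬(((K → S) ⊕ G) ∨ ¬N) = ¬T = F
Thus S1 is false.

S2: This is N → (¬K ↔ ¬G).

¬K = ¬F = T
¬G = ¬T = F
¬K ↔ ¬G = T ↔ F = F
N → (¬K ↔ ¬G) = F → F = T
So S2 is true.

S3: Parsed as (G ↑ (N ∧ (¬K ∧ ¬S))) ∧ G

¬K = ¬F = T
¬S = ¬T = F
¬K ∧ ¬S = T ∧ F = F
N ∧ (¬K ∧ ¬S) = F ∧ F = F
G ↑ (N ∧ (¬K ∧ ¬S)) = T ↑ F = T
(G ↑ (N ∧ (¬K ∧ ¬S))) ∧ G = T ∧ T = T
Thus S3 is true.

2 of the 3 statements are true (S2, S3).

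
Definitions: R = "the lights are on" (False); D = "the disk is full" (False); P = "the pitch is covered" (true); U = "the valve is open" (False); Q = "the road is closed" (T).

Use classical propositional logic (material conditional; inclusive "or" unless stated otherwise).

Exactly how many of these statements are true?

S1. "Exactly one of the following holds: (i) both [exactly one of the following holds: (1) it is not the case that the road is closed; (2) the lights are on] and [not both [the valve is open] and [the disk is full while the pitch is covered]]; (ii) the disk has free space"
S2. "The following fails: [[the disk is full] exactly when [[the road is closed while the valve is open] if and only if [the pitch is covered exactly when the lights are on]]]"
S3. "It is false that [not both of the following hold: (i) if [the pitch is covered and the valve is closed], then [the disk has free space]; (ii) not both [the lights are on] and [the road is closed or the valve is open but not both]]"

S1: Parsed as ((not Q xor R) and (U nand (D and P))) xor not D

not Q = not True = False
not Q xor R = False xor False = False
D and P = False and True = False
U nand (D and P) = False nand False = True
(not Q xor R) and (U nand (D and P)) = False and True = False
not D = not False = True
((not Q xor R) and (U nand (D and P))) xor not D = False xor True = True
Hence S1 is true.

S2: In symbols: not (D iff ((Q and U) iff (P iff R)))

Q and U = True and False = False
P iff R = True iff False = False
(Q and U) iff (P iff R) = False iff False = True
D iff ((Q and U) iff (P iff R)) = False iff True = False
not (D iff ((Q and U) iff (P iff R))) = not False = True
Hence S2 is true.

S3: In symbols: not (((P and not U) -> not D) nand (R nand (Q xor U)))

not U = not False = True
P and not U = True and True = True
not D = not False = True
(P and not U) -> not D = True -> True = True
Q xor U = True xor False = True
R nand (Q xor U) = False nand True = True
((P and not U) -> not D) nand (R nand (Q xor U)) = True nand True = False
not (((P and not U) -> not D) nand (R nand (Q xor U))) = not False = True
So S3 is true.

3 of the 3 statements are true (S1, S2, S3).

3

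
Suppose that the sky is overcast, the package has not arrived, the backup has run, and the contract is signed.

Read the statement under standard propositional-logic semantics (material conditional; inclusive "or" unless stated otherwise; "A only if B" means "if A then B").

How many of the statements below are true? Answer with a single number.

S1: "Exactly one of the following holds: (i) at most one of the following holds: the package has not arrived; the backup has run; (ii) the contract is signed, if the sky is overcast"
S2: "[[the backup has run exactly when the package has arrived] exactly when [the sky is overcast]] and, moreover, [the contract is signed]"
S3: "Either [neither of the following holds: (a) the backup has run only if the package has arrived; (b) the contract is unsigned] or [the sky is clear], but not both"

Let L = "the package has arrived" (F), V = "the backup has run" (T), P = "the sky is overcast" (T), Q = "the contract is signed" (T).

S1: Formalization: (¬L ↑ V) ⊕ (P → Q)

¬L = ¬F = T
¬L ↑ V = T ↑ T = F
P → Q = T → T = T
(¬L ↑ V) ⊕ (P → Q) = F ⊕ T = T
So S1 is true.

S2: Formalization: ((V ↔ L) ↔ P) ∧ Q

V ↔ L = T ↔ F = F
(V ↔ L) ↔ P = F ↔ T = F
((V ↔ L) ↔ P) ∧ Q = F ∧ T = F
Thus S2 is false.

S3: Formalization: ((V → L) ↓ ¬Q) ⊕ ¬P

V → L = T → F = F
¬Q = ¬T = F
(V → L) ↓ ¬Q = F ↓ F = T
¬P = ¬T = F
((V → L) ↓ ¬Q) ⊕ ¬P = T ⊕ F = T
Thus S3 is true.

Count: 2.

2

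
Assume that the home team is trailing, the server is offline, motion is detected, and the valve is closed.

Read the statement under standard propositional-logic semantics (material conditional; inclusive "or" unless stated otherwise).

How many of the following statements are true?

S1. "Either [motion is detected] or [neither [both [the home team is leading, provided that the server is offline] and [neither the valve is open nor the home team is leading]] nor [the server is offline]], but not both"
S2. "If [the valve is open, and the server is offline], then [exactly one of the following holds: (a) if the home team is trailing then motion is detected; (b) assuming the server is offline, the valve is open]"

2

Let R = "motion is detected" (True), Q = "the server is online" (False), P = "the home team is leading" (False), S = "the valve is open" (False).

S1: Parsed as R xor (((not Q -> P) and (S nor P)) nor not Q)

not Q = not False = True
not Q -> P = True -> False = False
S nor P = False nor False = True
(not Q -> P) and (S nor P) = False and True = False
not Q = not False = True
((not Q -> P) and (S nor P)) nor not Q = False nor True = False
R xor (((not Q -> P) and (S nor P)) nor not Q) = True xor False = True
Hence S1 is true.

S2: Formalization: (S and not Q) -> ((not P -> R) xor (not Q -> S))

not Q = not False = True
S and not Q = False and True = False
not P = not False = True
not P -> R = True -> True = True
not Q = not False = True
not Q -> S = True -> False = False
(not P -> R) xor (not Q -> S) = True xor False = True
(S and not Q) -> ((not P -> R) xor (not Q -> S)) = False -> True = True
Thus S2 is true.

2 of the 2 statements are true (S1, S2).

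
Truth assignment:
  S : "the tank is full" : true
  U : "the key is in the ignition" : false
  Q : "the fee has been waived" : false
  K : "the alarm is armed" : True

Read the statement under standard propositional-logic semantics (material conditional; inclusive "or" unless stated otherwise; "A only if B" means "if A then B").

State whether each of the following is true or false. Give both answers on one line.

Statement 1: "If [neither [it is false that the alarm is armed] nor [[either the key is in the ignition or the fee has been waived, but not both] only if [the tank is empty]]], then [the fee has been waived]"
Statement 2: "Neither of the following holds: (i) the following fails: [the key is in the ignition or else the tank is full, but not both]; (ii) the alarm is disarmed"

Statement 1: This is (not K nor ((U xor Q) -> not S)) -> Q.

not K = not True = False
U xor Q = False xor False = False
not S = not True = False
(U xor Q) -> not S = False -> False = True
not K nor ((U xor Q) -> not S) = False nor True = False
(not K nor ((U xor Q) -> not S)) -> Q = False -> False = True
So Statement 1 is true.

Statement 2: Parsed as not (U xor S) nor not K

U xor S = False xor True = True
not (U xor S) = not True = False
not K = not True = False
not (U xor S) nor not K = False nor False = True
So Statement 2 is true.

Statement 1 true; Statement 2 true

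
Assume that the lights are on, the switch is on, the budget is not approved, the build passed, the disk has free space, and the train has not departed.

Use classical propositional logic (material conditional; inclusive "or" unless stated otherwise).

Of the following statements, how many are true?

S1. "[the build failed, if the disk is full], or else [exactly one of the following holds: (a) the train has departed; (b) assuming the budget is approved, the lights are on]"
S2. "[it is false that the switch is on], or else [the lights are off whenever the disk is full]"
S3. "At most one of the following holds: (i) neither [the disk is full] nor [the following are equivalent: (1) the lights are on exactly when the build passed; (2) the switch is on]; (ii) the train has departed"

3

Let U = "the disk is full" (F), S = "the build passed" (T), V = "the train has departed" (F), R = "the budget is approved" (F), P = "the lights are on" (T), Q = "the switch is on" (T).

S1: This is (U -> ~S) | (V xor (R -> P)).

~S = ~T = F
U -> ~S = F -> F = T
R -> P = F -> T = T
V xor (R -> P) = F xor T = T
(U -> ~S) | (V xor (R -> P)) = T | T = T
Thus S1 is true.

S2: In symbols: ~Q | (U -> ~P)

~Q = ~T = F
~P = ~T = F
U -> ~P = F -> F = T
~Q | (U -> ~P) = F | T = T
Hence S2 is true.

S3: This is (U nor ((P <-> S) <-> Q)) nand V.

P <-> S = T <-> T = T
(P <-> S) <-> Q = T <-> T = T
U nor ((P <-> S) <-> Q) = F nor T = F
(U nor ((P <-> S) <-> Q)) nand V = F nand F = T
So S3 is true.

Count: 3.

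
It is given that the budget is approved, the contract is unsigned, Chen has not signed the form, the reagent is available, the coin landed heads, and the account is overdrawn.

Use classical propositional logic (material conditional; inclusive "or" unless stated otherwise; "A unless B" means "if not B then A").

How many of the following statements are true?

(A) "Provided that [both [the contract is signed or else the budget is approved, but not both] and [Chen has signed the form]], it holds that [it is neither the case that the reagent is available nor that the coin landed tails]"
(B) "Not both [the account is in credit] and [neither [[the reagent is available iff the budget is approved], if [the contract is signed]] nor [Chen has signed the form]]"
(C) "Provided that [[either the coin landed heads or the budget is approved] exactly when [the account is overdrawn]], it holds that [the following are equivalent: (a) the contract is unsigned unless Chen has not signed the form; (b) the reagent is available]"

3

Let Q = "the contract is signed" (F), P = "the budget is approved" (T), R = "Chen has signed the form" (F), S = "the reagent is available" (T), U = "the coin landed heads" (T), V = "the account is overdrawn" (T).

(A): In symbols: ((Q xor P) & R) -> (S nor ~U)

Q xor P = F xor T = T
(Q xor P) & R = T & F = F
~U = ~T = F
S nor ~U = T nor F = F
((Q xor P) & R) -> (S nor ~U) = F -> F = T
Thus (A) is true.

(B): This is ~V nand ((Q -> (S <-> P)) nor R).

~V = ~T = F
S <-> P = T <-> T = T
Q -> (S <-> P) = F -> T = T
(Q -> (S <-> P)) nor R = T nor F = F
~V nand ((Q -> (S <-> P)) nor R) = F nand F = T
So (B) is true.

(C): Formalization: ((U | P) <-> V) -> ((~Q | ~R) <-> S)

U | P = T | T = T
(U | P) <-> V = T <-> T = T
~Q = ~F = T
~R = ~F = T
~Q | ~R = T | T = T
(~Q | ~R) <-> S = T <-> T = T
((U | P) <-> V) -> ((~Q | ~R) <-> S) = T -> T = T
Hence (C) is true.

3 of the 3 statements are true.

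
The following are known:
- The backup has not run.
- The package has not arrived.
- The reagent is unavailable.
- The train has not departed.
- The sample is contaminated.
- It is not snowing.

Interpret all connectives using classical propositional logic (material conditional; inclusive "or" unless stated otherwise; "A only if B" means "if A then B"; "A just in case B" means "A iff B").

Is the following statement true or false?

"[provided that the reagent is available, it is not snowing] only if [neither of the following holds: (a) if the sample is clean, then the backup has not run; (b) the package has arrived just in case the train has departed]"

The statement is false.

Let M = "the reagent is available" (F), S = "it is snowing" (F), G = "the sample is contaminated" (T), L = "the backup has run" (F), V = "the package has arrived" (F), D = "the train has departed" (F).
Formalization: (M -> ~S) -> ((~G -> ~L) nor (V <-> D))

~S = ~F = T
M -> ~S = F -> T = T
~G = ~T = F
~L = ~F = T
~G -> ~L = F -> T = T
V <-> D = F <-> F = T
(~G -> ~L) nor (V <-> D) = T nor T = F
(M -> ~S) -> ((~G -> ~L) nor (V <-> D)) = T -> F = F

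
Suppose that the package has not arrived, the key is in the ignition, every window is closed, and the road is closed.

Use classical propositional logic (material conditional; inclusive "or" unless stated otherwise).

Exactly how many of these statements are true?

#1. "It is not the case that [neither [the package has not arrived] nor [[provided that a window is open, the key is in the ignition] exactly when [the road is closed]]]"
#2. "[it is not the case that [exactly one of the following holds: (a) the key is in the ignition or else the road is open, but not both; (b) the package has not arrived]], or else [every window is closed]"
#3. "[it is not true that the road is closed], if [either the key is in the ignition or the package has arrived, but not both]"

2

Let P = "the package has arrived" (F), R = "a window is open" (F), Q = "the key is in the ignition" (T), S = "the road is closed" (T).

#1: Parsed as ¬(¬P ↓ ((R → Q) ↔ S))

¬P = ¬F = T
R → Q = F → T = T
(R → Q) ↔ S = T ↔ T = T
¬P ↓ ((R → Q) ↔ S) = T ↓ T = F
¬(¬P ↓ ((R → Q) ↔ S)) = ¬F = T
Hence #1 is true.

#2: In symbols: ¬((Q ⊕ ¬S) ⊕ ¬P) ∨ ¬R

¬S = ¬T = F
Q ⊕ ¬S = T ⊕ F = T
¬P = ¬F = T
(Q ⊕ ¬S) ⊕ ¬P = T ⊕ T = F
¬((Q ⊕ ¬S) ⊕ ¬P) = ¬F = T
¬R = ¬F = T
¬((Q ⊕ ¬S) ⊕ ¬P) ∨ ¬R = T ∨ T = T
Thus #2 is true.

#3: Formalization: (Q ⊕ P) → ¬S

Q ⊕ P = T ⊕ F = T
¬S = ¬T = F
(Q ⊕ P) → ¬S = T → F = F
So #3 is false.

Count: 2.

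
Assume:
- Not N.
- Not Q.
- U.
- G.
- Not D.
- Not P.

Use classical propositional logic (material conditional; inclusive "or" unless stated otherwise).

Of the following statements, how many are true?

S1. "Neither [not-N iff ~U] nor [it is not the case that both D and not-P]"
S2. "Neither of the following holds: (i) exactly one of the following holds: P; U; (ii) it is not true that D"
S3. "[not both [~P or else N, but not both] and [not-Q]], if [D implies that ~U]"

0

S1: In symbols: (~N <-> ~U) nor (D nand ~P)

~N = ~F = T
~U = ~T = F
~N <-> ~U = T <-> F = F
~P = ~F = T
D nand ~P = F nand T = T
(~N <-> ~U) nor (D nand ~P) = F nor T = F
Hence S1 is false.

S2: This is (P xor U) nor ~D.

P xor U = F xor T = T
~D = ~F = T
(P xor U) nor ~D = T nor T = F
Hence S2 is false.

S3: This is (D -> ~U) -> ((~P xor N) nand ~Q).

~U = ~T = F
D -> ~U = F -> F = T
~P = ~F = T
~P xor N = T xor F = T
~Q = ~F = T
(~P xor N) nand ~Q = T nand T = F
(D -> ~U) -> ((~P xor N) nand ~Q) = T -> F = F
Hence S3 is false.

Count: 0.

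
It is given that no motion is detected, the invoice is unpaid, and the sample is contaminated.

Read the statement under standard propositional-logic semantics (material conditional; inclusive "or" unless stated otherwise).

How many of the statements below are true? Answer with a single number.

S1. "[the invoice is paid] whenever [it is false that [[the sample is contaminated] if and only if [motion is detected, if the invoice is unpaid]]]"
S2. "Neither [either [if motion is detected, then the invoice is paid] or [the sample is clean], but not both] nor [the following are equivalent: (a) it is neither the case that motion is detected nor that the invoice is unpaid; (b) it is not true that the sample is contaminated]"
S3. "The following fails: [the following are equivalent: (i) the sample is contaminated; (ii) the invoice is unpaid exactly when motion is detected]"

1

Let P = "the sample is contaminated" (T), H = "the invoice is paid" (F), G = "motion is detected" (F).

S1: This is ~(P <-> (~H -> G)) -> H.

~H = ~F = T
~H -> G = T -> F = F
P <-> (~H -> G) = T <-> F = F
~(P <-> (~H -> G)) = ~F = T
~(P <-> (~H -> G)) -> H = T -> F = F
Hence S1 is false.

S2: In symbols: ((G -> H) xor ~P) nor ((G nor ~H) <-> ~P)

G -> H = F -> F = T
~P = ~T = F
(G -> H) xor ~P = T xor F = T
~H = ~F = T
G nor ~H = F nor T = F
~P = ~T = F
(G nor ~H) <-> ~P = F <-> F = T
((G -> H) xor ~P) nor ((G nor ~H) <-> ~P) = T nor T = F
Thus S2 is false.

S3: Parsed as ~(P <-> (~H <-> G))

~H = ~F = T
~H <-> G = T <-> F = F
P <-> (~H <-> G) = T <-> F = F
~(P <-> (~H <-> G)) = ~F = T
Thus S3 is true.

Count: 1.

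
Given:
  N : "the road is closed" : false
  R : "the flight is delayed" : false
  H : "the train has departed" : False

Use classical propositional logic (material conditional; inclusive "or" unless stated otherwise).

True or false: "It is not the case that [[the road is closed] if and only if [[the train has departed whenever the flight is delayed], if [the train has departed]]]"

Formalization: ~(N <-> (H -> (R -> H)))

R -> H = F -> F = T
H -> (R -> H) = F -> T = T
N <-> (H -> (R -> H)) = F <-> T = F
~(N <-> (H -> (R -> H))) = ~F = T

true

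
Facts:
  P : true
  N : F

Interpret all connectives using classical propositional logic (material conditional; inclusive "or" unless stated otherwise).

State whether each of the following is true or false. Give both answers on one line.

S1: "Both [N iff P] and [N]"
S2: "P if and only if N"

S1 false / S2 false

S1: This is (N ↔ P) ∧ N.

N ↔ P = F ↔ T = F
(N ↔ P) ∧ N = F ∧ F = F
Thus S1 is false.

S2: Formalization: P ↔ N

P ↔ N = T ↔ F = F
So S2 is false.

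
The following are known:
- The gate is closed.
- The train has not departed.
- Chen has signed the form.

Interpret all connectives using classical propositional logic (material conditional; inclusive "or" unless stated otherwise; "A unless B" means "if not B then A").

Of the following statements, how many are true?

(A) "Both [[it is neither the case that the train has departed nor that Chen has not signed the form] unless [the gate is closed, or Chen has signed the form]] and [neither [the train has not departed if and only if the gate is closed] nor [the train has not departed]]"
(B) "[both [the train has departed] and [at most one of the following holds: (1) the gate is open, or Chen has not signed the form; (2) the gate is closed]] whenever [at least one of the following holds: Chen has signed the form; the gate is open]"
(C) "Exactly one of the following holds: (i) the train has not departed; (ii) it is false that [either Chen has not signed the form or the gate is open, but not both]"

0

Let G = "the train has departed" (F), K = "Chen has signed the form" (T), S = "the gate is open" (F).

(A): Parsed as ((G nor ~K) | (~S | K)) & ((~G <-> ~S) nor ~G)

~K = ~T = F
G nor ~K = F nor F = T
~S = ~F = T
~S | K = T | T = T
(G nor ~K) | (~S | K) = T | T = T
~G = ~F = T
~S = ~F = T
~G <-> ~S = T <-> T = T
~G = ~F = T
(~G <-> ~S) nor ~G = T nor T = F
((G nor ~K) | (~S | K)) & ((~G <-> ~S) nor ~G) = T & F = F
So (A) is false.

(B): Parsed as (K | S) -> (G & ((S | ~K) nand ~S))

K | S = T | F = T
~K = ~T = F
S | ~K = F | F = F
~S = ~F = T
(S | ~K) nand ~S = F nand T = T
G & ((S | ~K) nand ~S) = F & T = F
(K | S) -> (G & ((S | ~K) nand ~S)) = T -> F = F
So (B) is false.

(C): In symbols: ~G xor ~(~K xor S)

~G = ~F = T
~K = ~T = F
~K xor S = F xor F = F
~(~K xor S) = ~F = T
~G xor ~(~K xor S) = T xor T = F
So (C) is false.

0 of the 3 statements are true (none).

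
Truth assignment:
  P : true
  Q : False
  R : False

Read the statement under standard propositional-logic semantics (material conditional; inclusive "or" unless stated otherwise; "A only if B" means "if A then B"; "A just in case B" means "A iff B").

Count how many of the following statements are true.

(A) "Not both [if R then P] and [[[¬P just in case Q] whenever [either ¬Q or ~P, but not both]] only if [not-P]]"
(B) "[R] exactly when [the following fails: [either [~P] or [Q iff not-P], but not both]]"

2

(A): This is (R → P) ↑ (((¬Q ⊕ ¬P) → (¬P ↔ Q)) → ¬P).

R → P = F → T = T
¬Q = ¬F = T
¬P = ¬T = F
¬Q ⊕ ¬P = T ⊕ F = T
¬P = ¬T = F
¬P ↔ Q = F ↔ F = T
(¬Q ⊕ ¬P) → (¬P ↔ Q) = T → T = T
¬P = ¬T = F
((¬Q ⊕ ¬P) → (¬P ↔ Q)) → ¬P = T → F = F
(R → P) ↑ (((¬Q ⊕ ¬P) → (¬P ↔ Q)) → ¬P) = T ↑ F = T
Hence (A) is true.

(B): Parsed as R ↔ ¬(¬P ⊕ (Q ↔ ¬P))

¬P = ¬T = F
¬P = ¬T = F
Q ↔ ¬P = F ↔ F = T
¬P ⊕ (Q ↔ ¬P) = F ⊕ T = T
¬(¬P ⊕ (Q ↔ ¬P)) = ¬T = F
R ↔ ¬(¬P ⊕ (Q ↔ ¬P)) = F ↔ F = T
Thus (B) is true.

Count: 2.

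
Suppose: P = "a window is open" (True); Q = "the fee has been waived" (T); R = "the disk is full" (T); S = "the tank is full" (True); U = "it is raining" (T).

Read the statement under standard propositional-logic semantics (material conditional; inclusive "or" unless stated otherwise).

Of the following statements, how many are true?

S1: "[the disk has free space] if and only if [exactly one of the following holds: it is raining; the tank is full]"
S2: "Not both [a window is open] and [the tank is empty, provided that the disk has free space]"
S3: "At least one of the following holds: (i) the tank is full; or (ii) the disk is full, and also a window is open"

S1: Parsed as not R iff (U xor S)

not R = not True = False
U xor S = True xor True = False
not R iff (U xor S) = False iff False = True
So S1 is true.

S2: This is P nand (not R -> not S).

not R = not True = False
not S = not True = False
not R -> not S = False -> False = True
P nand (not R -> not S) = True nand True = False
Hence S2 is false.

S3: Formalization: S or (R and P)

R and P = True and True = True
S or (R and P) = True or True = True
Thus S3 is true.

Count: 2.

2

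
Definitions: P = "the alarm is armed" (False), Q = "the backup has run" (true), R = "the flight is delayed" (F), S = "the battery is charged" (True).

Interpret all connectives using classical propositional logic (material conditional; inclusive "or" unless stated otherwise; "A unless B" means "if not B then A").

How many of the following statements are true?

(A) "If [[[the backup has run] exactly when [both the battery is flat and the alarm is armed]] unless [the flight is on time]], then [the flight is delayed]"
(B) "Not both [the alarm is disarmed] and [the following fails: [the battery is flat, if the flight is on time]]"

0

(A): This is ((Q iff (not S and P)) or not R) -> R.

not S = not True = False
not S and P = False and False = False
Q iff (not S and P) = True iff False = False
not R = not False = True
(Q iff (not S and P)) or not R = False or True = True
((Q iff (not S and P)) or not R) -> R = True -> False = False
Hence (A) is false.

(B): Parsed as not P nand not (not R -> not S)

not P = not False = True
not R = not False = True
not S = not True = False
not R -> not S = True -> False = False
not (not R -> not S) = not False = True
not P nand not (not R -> not S) = True nand True = False
So (B) is false.

True statements: 0 (none).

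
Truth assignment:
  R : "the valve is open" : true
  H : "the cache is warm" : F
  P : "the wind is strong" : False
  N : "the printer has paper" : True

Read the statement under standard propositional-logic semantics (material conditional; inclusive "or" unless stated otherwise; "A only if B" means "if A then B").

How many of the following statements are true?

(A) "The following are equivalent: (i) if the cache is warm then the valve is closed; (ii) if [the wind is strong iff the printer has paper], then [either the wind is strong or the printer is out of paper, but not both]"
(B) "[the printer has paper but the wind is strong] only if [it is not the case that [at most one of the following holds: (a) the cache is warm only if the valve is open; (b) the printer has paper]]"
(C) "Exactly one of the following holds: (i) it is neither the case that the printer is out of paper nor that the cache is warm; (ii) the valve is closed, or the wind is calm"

(A): In symbols: (H -> not R) iff ((P iff N) -> (P xor not N))

not R = not True = False
H -> not R = False -> False = True
P iff N = False iff True = False
not N = not True = False
P xor not N = False xor False = False
(P iff N) -> (P xor not N) = False -> False = True
(H -> not R) iff ((P iff N) -> (P xor not N)) = True iff True = True
Thus (A) is true.

(B): Formalization: (N and P) -> not ((H -> R) nand N)

N and P = True and False = False
H -> R = False -> True = True
(H -> R) nand N = True nand True = False
not ((H -> R) nand N) = not False = True
(N and P) -> not ((H -> R) nand N) = False -> True = True
So (B) is true.

(C): In symbols: (not N nor H) xor (not R or not P)

not N = not True = False
not N nor H = False nor False = True
not R = not True = False
not P = not False = True
not R or not P = False or True = True
(not N nor H) xor (not R or not P) = True xor True = False
So (C) is false.

True statements: 2.

2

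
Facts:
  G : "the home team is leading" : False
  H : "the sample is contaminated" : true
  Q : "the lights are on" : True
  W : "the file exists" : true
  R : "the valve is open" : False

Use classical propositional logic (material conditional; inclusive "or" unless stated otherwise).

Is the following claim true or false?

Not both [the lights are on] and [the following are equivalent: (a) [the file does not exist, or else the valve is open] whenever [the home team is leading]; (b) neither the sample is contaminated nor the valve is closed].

Values: Q=T, G=F, W=T, R=F, H=T.
Parsed as Q nand ((G -> (~W | R)) <-> (H nor ~R))

~W = ~T = F
~W | R = F | F = F
G -> (~W | R) = F -> F = T
~R = ~F = T
H nor ~R = T nor T = F
(G -> (~W | R)) <-> (H nor ~R) = T <-> F = F
Q nand ((G -> (~W | R)) <-> (H nor ~R)) = T nand F = T

True.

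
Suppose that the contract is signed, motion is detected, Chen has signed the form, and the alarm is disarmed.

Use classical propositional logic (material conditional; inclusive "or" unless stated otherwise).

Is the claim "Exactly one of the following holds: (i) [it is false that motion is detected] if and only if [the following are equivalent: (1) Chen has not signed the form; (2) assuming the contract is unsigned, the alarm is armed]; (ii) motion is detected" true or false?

The statement is false.

Let L = "motion is detected" (True), H = "Chen has signed the form" (True), Q = "the contract is signed" (True), G = "the alarm is armed" (False).
Parsed as (not L iff (not H iff (not Q -> G))) xor L

not L = not True = False
not H = not True = False
not Q = not True = False
not Q -> G = False -> False = True
not H iff (not Q -> G) = False iff True = False
not L iff (not H iff (not Q -> G)) = False iff False = True
(not L iff (not H iff (not Q -> G))) xor L = True xor True = False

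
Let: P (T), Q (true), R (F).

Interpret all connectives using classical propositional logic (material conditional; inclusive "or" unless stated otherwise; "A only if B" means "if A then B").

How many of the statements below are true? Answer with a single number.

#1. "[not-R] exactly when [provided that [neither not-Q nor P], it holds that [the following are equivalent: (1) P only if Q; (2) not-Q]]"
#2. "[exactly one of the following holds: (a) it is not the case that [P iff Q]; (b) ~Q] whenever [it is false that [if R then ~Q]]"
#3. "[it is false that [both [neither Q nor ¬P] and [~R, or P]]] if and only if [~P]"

2

#1: This is not R iff ((not Q nor P) -> ((P -> Q) iff not Q)).

not R = not False = True
not Q = not True = False
not Q nor P = False nor True = False
P -> Q = True -> True = True
not Q = not True = False
(P -> Q) iff not Q = True iff False = False
(not Q nor P) -> ((P -> Q) iff not Q) = False -> False = True
not R iff ((not Q nor P) -> ((P -> Q) iff not Q)) = True iff True = True
So #1 is true.

#2: This is not (R -> not Q) -> (not (P iff Q) xor not Q).

not Q = not True = False
R -> not Q = False -> False = True
not (R -> not Q) = not True = False
P iff Q = True iff True = True
not (P iff Q) = not True = False
not Q = not True = False
not (P iff Q) xor not Q = False xor False = False
not (R -> not Q) -> (not (P iff Q) xor not Q) = False -> False = True
Thus #2 is true.

#3: Parsed as not ((Q nor not P) and (not R or P)) iff not P

not P = not True = False
Q nor not P = True nor False = False
not R = not False = True
not R or P = True or True = True
(Q nor not P) and (not R or P) = False and True = False
not ((Q nor not P) and (not R or P)) = not False = True
not P = not True = False
not ((Q nor not P) and (not R or P)) iff not P = True iff False = False
Hence #3 is false.

Count: 2.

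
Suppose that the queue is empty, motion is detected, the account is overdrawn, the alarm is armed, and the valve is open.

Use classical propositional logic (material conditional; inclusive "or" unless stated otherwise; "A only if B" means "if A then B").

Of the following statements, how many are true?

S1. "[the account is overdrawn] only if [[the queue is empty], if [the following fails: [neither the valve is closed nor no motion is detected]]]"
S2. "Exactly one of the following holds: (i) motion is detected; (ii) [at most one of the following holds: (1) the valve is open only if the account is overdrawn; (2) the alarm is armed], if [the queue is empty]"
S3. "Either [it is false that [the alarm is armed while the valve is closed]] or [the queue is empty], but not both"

Let N = "the account is overdrawn" (T), R = "the valve is open" (T), Q = "motion is detected" (T), V = "the queue is empty" (T), H = "the alarm is armed" (T).

S1: In symbols: N -> (~(~R nor ~Q) -> V)

~R = ~T = F
~Q = ~T = F
~R nor ~Q = F nor F = T
~(~R nor ~Q) = ~T = F
~(~R nor ~Q) -> V = F -> T = T
N -> (~(~R nor ~Q) -> V) = T -> T = T
So S1 is true.

S2: This is Q xor (V -> ((R -> N) nand H)).

R -> N = T -> T = T
(R -> N) nand H = T nand T = F
V -> ((R -> N) nand H) = T -> F = F
Q xor (V -> ((R -> N) nand H)) = T xor F = T
Thus S2 is true.

S3: In symbols: ~(H & ~R) xor V

~R = ~T = F
H & ~R = T & F = F
~(H & ~R) = ~F = T
~(H & ~R) xor V = T xor T = F
Thus S3 is false.

2 of the 3 statements are true (S1, S2).

2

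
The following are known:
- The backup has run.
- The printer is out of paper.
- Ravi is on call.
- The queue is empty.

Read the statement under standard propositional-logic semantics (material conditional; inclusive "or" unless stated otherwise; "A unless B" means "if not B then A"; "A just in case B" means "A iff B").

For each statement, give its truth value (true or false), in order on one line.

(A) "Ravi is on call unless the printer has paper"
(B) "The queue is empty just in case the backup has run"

(A) True; (B) True

Let R = "Ravi is on call" (T), Q = "the printer has paper" (F), S = "the queue is empty" (T), P = "the backup has run" (T).

(A): In symbols: R | Q

R | Q = T | F = T
Hence (A) is true.

(B): This is S <-> P.

S <-> P = T <-> T = T
Hence (B) is true.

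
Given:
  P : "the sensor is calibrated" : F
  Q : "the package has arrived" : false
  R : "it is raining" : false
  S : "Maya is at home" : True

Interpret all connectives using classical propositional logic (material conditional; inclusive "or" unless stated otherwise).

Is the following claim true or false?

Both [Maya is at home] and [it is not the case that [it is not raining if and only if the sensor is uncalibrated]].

false

Values: S=T, R=F, P=F.
Formalization: S & ~(~R <-> ~P)

~R = ~F = T
~P = ~F = T
~R <-> ~P = T <-> T = T
~(~R <-> ~P) = ~T = F
S & ~(~R <-> ~P) = T & F = F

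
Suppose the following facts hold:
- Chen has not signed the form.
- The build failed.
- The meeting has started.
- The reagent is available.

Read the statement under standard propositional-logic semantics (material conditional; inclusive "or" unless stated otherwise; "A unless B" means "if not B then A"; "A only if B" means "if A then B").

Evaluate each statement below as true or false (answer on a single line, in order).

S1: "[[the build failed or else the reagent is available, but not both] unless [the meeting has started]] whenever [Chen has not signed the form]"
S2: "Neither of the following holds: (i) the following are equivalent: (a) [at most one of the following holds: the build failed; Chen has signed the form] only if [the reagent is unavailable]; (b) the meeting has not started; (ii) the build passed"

Let P = "Chen has signed the form" (False), Q = "the build passed" (False), S = "the reagent is available" (True), R = "the meeting has started" (True).

S1: This is not P -> ((not Q xor S) or R).

not P = not False = True
not Q = not False = True
not Q xor S = True xor True = False
(not Q xor S) or R = False or True = True
not P -> ((not Q xor S) or R) = True -> True = True
So S1 is true.

S2: In symbols: (((not Q nand P) -> not S) iff not R) nor Q

not Q = not False = True
not Q nand P = True nand False = True
not S = not True = False
(not Q nand P) -> not S = True -> False = False
not R = not True = False
((not Q nand P) -> not S) iff not R = False iff False = True
(((not Q nand P) -> not S) iff not R) nor Q = True nor False = False
Thus S2 is false.

S1 true; S2 false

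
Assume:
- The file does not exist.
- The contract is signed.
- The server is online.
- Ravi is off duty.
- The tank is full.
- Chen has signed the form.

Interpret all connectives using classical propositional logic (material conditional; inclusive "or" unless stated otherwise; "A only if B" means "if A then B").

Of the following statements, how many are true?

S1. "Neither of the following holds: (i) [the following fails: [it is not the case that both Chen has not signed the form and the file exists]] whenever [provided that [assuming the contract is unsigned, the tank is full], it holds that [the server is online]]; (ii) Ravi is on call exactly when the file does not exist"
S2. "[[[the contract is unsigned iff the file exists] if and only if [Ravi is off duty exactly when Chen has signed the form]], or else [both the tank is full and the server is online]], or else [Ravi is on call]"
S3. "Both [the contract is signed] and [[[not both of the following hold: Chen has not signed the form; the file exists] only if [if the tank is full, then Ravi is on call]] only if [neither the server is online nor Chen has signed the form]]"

3

Let G = "the contract is signed" (T), M = "the tank is full" (T), U = "the server is online" (T), W = "Chen has signed the form" (T), R = "the file exists" (F), N = "Ravi is on call" (F).

S1: In symbols: (((~G -> M) -> U) -> ~(~W nand R)) nor (N <-> ~R)

~G = ~T = F
~G -> M = F -> T = T
(~G -> M) -> U = T -> T = T
~W = ~T = F
~W nand R = F nand F = T
~(~W nand R) = ~T = F
((~G -> M) -> U) -> ~(~W nand R) = T -> F = F
~R = ~F = T
N <-> ~R = F <-> T = F
(((~G -> M) -> U) -> ~(~W nand R)) nor (N <-> ~R) = F nor F = T
Hence S1 is true.

S2: This is (((~G <-> R) <-> (~N <-> W)) | (M & U)) | N.

~G = ~T = F
~G <-> R = F <-> F = T
~N = ~F = T
~N <-> W = T <-> T = T
(~G <-> R) <-> (~N <-> W) = T <-> T = T
M & U = T & T = T
((~G <-> R) <-> (~N <-> W)) | (M & U) = T | T = T
(((~G <-> R) <-> (~N <-> W)) | (M & U)) | N = T | F = T
Hence S2 is true.

S3: In symbols: G & (((~W nand R) -> (M -> N)) -> (U nor W))

~W = ~T = F
~W nand R = F nand F = T
M -> N = T -> F = F
(~W nand R) -> (M -> N) = T -> F = F
U nor W = T nor T = F
((~W nand R) -> (M -> N)) -> (U nor W) = F -> F = T
G & (((~W nand R) -> (M -> N)) -> (U nor W)) = T & T = T
Hence S3 is true.

Count: 3.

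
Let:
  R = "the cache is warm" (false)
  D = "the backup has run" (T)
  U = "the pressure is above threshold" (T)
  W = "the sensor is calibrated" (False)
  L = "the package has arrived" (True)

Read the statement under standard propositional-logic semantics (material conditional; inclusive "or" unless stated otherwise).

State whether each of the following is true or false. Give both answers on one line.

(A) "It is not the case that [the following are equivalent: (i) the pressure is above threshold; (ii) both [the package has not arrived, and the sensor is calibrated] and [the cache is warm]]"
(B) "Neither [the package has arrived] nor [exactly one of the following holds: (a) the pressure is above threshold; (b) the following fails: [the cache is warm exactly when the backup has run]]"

(A) True / (B) False

(A): Formalization: not (U iff ((not L and W) and R))

not L = not True = False
not L and W = False and False = False
(not L and W) and R = False and False = False
U iff ((not L and W) and R) = True iff False = False
not (U iff ((not L and W) and R)) = not False = True
So (A) is true.

(B): In symbols: L nor (U xor not (R iff D))

R iff D = False iff True = False
not (R iff D) = not False = True
U xor not (R iff D) = True xor True = False
L nor (U xor not (R iff D)) = True nor False = False
Thus (B) is false.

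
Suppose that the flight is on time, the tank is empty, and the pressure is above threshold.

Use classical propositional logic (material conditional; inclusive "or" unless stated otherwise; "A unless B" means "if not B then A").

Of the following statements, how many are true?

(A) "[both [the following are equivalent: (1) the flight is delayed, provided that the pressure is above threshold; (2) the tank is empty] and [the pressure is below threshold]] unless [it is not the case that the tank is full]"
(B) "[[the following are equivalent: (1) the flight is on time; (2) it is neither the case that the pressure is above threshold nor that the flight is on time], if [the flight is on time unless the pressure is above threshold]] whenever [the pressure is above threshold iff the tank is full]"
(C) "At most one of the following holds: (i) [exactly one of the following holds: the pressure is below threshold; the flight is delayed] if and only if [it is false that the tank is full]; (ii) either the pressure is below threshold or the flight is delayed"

Let R = "the pressure is above threshold" (T), P = "the flight is delayed" (F), Q = "the tank is full" (F).

(A): Formalization: (((R -> P) <-> ~Q) & ~R) | ~Q

R -> P = T -> F = F
~Q = ~F = T
(R -> P) <-> ~Q = F <-> T = F
~R = ~T = F
((R -> P) <-> ~Q) & ~R = F & F = F
~Q = ~F = T
(((R -> P) <-> ~Q) & ~R) | ~Q = F | T = T
So (A) is true.

(B): Parsed as (R <-> Q) -> ((~P | R) -> (~P <-> (R nor ~P)))

R <-> Q = T <-> F = F
~P = ~F = T
~P | R = T | T = T
~P = ~F = T
~P = ~F = T
R nor ~P = T nor T = F
~P <-> (R nor ~P) = T <-> F = F
(~P | R) -> (~P <-> (R nor ~P)) = T -> F = F
(R <-> Q) -> ((~P | R) -> (~P <-> (R nor ~P))) = F -> F = T
So (B) is true.

(C): In symbols: ((~R xor P) <-> ~Q) nand (~R | P)

~R = ~T = F
~R xor P = F xor F = F
~Q = ~F = T
(~R xor P) <-> ~Q = F <-> T = F
~R = ~T = F
~R | P = F | F = F
((~R xor P) <-> ~Q) nand (~R | P) = F nand F = T
Hence (C) is true.

3 of the 3 statements are true ((A), (B), (C)).

3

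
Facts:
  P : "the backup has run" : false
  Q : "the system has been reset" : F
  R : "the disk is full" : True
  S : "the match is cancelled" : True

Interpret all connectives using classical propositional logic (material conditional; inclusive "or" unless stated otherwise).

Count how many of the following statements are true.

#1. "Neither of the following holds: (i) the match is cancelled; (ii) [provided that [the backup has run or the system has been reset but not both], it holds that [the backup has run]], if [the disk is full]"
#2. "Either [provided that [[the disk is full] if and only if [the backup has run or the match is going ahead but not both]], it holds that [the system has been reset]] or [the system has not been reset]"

1

#1: Parsed as S nor (R -> ((P xor Q) -> P))

P xor Q = F xor F = F
(P xor Q) -> P = F -> F = T
R -> ((P xor Q) -> P) = T -> T = T
S nor (R -> ((P xor Q) -> P)) = T nor T = F
So #1 is false.

#2: In symbols: ((R <-> (P xor ~S)) -> Q) | ~Q

~S = ~T = F
P xor ~S = F xor F = F
R <-> (P xor ~S) = T <-> F = F
(R <-> (P xor ~S)) -> Q = F -> F = T
~Q = ~F = T
((R <-> (P xor ~S)) -> Q) | ~Q = T | T = T
Thus #2 is true.

Count: 1.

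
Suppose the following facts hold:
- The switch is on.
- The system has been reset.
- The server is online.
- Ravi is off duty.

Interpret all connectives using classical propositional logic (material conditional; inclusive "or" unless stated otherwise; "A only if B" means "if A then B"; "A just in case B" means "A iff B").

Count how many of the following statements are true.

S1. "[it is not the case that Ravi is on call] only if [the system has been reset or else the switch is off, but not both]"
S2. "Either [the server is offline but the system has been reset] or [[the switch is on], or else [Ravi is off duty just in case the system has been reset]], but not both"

2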